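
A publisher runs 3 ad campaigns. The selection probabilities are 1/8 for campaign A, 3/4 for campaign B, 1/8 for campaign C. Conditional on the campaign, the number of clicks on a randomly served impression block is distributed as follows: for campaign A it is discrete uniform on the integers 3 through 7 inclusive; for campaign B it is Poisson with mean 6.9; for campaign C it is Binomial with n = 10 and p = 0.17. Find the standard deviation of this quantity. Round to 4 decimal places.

2.9402

Per component, A: μ=5, E[X²]=27; B: μ=6.9, E[X²]=54.51; C: μ=1.7, E[X²]=4.301.
E[X] = 0.125·5 + 0.75·6.9 + 0.125·1.7 = 6.0125.
E[X²] = 0.125·27 + 0.75·54.51 + 0.125·4.301 = 44.7951.
Var(X) = E[X²] − (E[X])² = 44.7951 − 36.1502 = 8.64497.
SD(X) = √8.64497 = 2.94023.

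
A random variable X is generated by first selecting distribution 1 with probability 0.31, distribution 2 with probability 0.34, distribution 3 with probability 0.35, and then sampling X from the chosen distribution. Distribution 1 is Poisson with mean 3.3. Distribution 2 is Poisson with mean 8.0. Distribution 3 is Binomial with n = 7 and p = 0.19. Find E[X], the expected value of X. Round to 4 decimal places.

Component means — 1: 3.3; 2: 8; 3: 1.33.
E[X] = 0.31·3.3 + 0.34·8 + 0.35·1.33 = 4.2085.

4.2085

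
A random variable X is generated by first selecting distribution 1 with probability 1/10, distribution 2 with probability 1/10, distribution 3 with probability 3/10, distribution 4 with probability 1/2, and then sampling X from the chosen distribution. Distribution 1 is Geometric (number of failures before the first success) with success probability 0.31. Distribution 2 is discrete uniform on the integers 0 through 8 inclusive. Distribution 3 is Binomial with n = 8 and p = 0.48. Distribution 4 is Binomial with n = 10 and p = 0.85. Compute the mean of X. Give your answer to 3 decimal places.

6.025

Component means — 1: 2.22581; 2: 4; 3: 3.84; 4: 8.5.
E[X] = 0.1·2.22581 + 0.1·4 + 0.3·3.84 + 0.5·8.5 = 6.02458.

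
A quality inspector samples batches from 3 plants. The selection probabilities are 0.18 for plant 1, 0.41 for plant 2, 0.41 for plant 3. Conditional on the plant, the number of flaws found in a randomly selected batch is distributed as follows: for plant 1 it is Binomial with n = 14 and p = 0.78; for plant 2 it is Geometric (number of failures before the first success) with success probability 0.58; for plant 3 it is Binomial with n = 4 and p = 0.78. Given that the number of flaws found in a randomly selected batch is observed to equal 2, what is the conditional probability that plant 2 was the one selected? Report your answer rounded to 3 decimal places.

Likelihoods P(X=2 | ·): 1: 7.1171e-07; 2: 0.102312; 3: 0.176679.
Posterior ∝ prior × likelihood. Numerator for 2: 0.41·0.102312 = 0.0419479.
Normalizing constant: 0.18·7.1171e-07 + 0.41·0.102312 + 0.41·0.176679 = 0.114387.
P(2 | observation) = 0.0419479 / 0.114387 = 0.366721.

0.367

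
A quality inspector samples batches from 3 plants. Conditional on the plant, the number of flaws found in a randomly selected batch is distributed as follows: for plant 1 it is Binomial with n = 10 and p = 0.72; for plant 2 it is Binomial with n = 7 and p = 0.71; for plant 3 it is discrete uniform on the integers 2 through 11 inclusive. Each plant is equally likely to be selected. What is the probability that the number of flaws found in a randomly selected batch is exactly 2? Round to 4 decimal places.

Conditional on each plant, P(X = 2): 1: 0.000881337; 2: 0.0217133; 3: 0.1.
By total probability, P(X = 2) = 0.333333·0.000881337 + 0.333333·0.0217133 + 0.333333·0.1 = 0.0408649.

0.0409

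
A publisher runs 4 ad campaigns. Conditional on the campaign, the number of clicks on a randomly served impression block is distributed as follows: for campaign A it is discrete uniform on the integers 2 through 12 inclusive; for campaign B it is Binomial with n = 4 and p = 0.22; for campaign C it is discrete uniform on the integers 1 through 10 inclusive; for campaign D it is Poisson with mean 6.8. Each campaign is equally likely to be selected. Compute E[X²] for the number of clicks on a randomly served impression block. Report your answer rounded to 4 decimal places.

38.0002

For each component E[X²] = Var + (mean)², giving A: 59; B: 1.4608; C: 38.5; D: 53.04.
Overall E[X²] = 0.25·59 + 0.25·1.4608 + 0.25·38.5 + 0.25·53.04 = 38.0002.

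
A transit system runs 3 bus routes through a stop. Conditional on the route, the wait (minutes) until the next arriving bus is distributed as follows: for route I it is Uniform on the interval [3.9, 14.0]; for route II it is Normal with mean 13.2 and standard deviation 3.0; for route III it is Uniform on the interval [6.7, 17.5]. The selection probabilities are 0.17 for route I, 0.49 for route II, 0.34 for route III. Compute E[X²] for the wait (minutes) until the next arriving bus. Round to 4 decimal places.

157.9344

For each component E[X²] = Var + (mean)², giving I: 88.6033; II: 183.24; III: 156.13.
Overall E[X²] = 0.17·88.6033 + 0.49·183.24 + 0.34·156.13 = 157.934.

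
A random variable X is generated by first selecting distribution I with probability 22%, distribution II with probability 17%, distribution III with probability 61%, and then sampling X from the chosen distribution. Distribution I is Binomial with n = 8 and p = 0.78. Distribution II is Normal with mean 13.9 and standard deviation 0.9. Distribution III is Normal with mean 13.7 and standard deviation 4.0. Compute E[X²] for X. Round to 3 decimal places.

For each component E[X²] = Var + (mean)², giving I: 40.3104; II: 194.02; III: 203.69.
Overall E[X²] = 0.22·40.3104 + 0.17·194.02 + 0.61·203.69 = 166.103.

166.103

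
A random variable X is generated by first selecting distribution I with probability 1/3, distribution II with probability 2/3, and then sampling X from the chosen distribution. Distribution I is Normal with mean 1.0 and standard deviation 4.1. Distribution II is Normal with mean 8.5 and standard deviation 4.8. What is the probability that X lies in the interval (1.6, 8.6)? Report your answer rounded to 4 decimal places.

0.4253

Conditional on each component, P(1.6 < X < 8.6): I: 0.409932; II: 0.433023.
By total probability, P(1.6 < X < 8.6) = 0.333333·0.409932 + 0.666667·0.433023 = 0.425326.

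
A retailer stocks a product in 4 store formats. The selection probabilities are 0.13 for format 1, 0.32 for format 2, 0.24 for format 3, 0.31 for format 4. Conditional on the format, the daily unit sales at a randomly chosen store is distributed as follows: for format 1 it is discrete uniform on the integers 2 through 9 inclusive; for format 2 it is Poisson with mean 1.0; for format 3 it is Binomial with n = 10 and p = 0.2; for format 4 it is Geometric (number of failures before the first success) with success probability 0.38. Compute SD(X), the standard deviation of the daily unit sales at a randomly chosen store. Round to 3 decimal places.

2.161

Per component, 1: μ=5.5, E[X²]=35.5; 2: μ=1, E[X²]=2; 3: μ=2, E[X²]=5.6; 4: μ=1.63158, E[X²]=6.95568.
E[X] = 0.13·5.5 + 0.32·1 + 0.24·2 + 0.31·1.63158 = 2.02079.
E[X²] = 0.13·35.5 + 0.32·2 + 0.24·5.6 + 0.31·6.95568 = 8.75526.
Var(X) = E[X²] − (E[X])² = 8.75526 − 4.08359 = 4.67167.
SD(X) = √4.67167 = 2.1614.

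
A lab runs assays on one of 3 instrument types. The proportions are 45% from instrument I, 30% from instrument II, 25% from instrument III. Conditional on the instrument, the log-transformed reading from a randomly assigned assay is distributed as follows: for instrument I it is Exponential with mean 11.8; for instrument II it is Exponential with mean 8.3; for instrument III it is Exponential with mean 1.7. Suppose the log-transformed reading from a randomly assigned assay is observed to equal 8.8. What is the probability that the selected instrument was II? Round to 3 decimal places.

Likelihoods f(8.8 | ·): I: 0.040201; II: 0.0417316; III: 0.0033223.
Posterior ∝ prior × likelihood. Numerator for II: 0.3·0.0417316 = 0.0125195.
Normalizing constant: 0.45·0.040201 + 0.3·0.0417316 + 0.25·0.0033223 = 0.0314405.
P(II | observation) = 0.0125195 / 0.0314405 = 0.398196.

0.398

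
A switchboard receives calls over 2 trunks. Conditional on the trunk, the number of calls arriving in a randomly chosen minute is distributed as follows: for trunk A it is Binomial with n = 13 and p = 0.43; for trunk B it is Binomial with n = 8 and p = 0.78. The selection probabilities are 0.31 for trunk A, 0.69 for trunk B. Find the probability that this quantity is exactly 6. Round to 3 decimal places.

0.276

Conditional on each trunk, P(X = 6): A: 0.212057; B: 0.30519.
By total probability, P(X = 6) = 0.31·0.212057 + 0.69·0.30519 = 0.276319.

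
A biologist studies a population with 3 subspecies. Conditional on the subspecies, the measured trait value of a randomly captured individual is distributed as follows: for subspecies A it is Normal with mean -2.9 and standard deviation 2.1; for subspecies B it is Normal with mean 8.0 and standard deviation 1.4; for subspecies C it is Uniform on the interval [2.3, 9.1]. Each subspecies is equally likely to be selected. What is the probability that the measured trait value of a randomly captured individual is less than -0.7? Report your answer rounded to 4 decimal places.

Conditional on each subspecies, P(X < -0.7): A: 0.852593; B: 2.57793e-10; C: 0.
By total probability, P(X < -0.7) = 0.333333·0.852593 + 0.333333·2.57793e-10 + 0.333333·0 = 0.284198.

0.2842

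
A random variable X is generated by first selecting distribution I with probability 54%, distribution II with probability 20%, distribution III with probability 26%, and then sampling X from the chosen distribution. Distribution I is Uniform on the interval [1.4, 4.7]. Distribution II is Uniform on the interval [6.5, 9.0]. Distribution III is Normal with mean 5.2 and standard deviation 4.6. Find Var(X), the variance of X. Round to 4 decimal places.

Per component, I: μ=3.05, E[X²]=10.21; II: μ=7.75, E[X²]=60.5833; III: μ=5.2, E[X²]=48.2.
E[X] = 0.54·3.05 + 0.2·7.75 + 0.26·5.2 = 4.549.
E[X²] = 0.54·10.21 + 0.2·60.5833 + 0.26·48.2 = 30.1621.
Var(X) = E[X²] − (E[X])² = 30.1621 − 20.6934 = 9.46867.

9.4687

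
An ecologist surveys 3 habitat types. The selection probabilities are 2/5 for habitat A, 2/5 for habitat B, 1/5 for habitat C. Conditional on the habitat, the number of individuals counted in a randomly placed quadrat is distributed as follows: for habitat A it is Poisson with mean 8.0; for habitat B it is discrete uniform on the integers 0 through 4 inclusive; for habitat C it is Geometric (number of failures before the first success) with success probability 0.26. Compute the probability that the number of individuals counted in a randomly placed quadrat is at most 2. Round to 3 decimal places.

Conditional on each habitat, P(X ≤ 2): A: 0.013754; B: 0.6; C: 0.594776.
By total probability, P(X ≤ 2) = 0.4·0.013754 + 0.4·0.6 + 0.2·0.594776 = 0.364457.

0.364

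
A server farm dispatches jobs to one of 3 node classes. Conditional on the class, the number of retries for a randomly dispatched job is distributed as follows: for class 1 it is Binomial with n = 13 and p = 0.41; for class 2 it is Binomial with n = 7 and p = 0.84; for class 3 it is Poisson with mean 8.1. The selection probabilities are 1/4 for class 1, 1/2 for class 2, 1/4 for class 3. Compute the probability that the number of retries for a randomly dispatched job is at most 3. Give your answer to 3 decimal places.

Conditional on each class, P(X ≤ 3): 1: 0.150821; 2: 0.0152503; 3: 0.0396053.
By total probability, P(X ≤ 3) = 0.25·0.150821 + 0.5·0.0152503 + 0.25·0.0396053 = 0.0552317.

0.055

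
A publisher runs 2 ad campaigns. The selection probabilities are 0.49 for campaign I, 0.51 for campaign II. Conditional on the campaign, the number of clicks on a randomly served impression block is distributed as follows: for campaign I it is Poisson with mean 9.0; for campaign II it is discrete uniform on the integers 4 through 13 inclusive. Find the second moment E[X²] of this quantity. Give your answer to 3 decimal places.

For each component E[X²] = Var + (mean)², giving I: 90; II: 80.5.
Overall E[X²] = 0.49·90 + 0.51·80.5 = 85.155.

85.155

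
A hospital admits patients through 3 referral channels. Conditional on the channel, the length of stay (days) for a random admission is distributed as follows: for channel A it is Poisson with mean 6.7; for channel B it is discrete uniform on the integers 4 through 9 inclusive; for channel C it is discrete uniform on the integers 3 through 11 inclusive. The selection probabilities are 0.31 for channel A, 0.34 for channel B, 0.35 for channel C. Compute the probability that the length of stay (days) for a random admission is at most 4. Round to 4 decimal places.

Conditional on each channel, P(X ≤ 4): A: 0.202159; B: 0.166667; C: 0.222222.
By total probability, P(X ≤ 4) = 0.31·0.202159 + 0.34·0.166667 + 0.35·0.222222 = 0.197114.

0.1971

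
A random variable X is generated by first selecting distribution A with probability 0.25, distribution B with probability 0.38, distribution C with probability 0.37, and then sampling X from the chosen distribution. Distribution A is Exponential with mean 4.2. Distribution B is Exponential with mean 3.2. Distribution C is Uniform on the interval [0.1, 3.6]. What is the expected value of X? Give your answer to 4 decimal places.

Component means — A: 4.2; B: 3.2; C: 1.85.
E[X] = 0.25·4.2 + 0.38·3.2 + 0.37·1.85 = 2.9505.

2.9505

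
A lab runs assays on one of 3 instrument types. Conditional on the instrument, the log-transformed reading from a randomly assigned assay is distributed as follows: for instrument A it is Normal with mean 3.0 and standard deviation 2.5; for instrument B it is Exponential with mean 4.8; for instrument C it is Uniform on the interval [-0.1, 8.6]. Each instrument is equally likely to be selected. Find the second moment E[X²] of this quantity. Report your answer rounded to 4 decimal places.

For each component E[X²] = Var + (mean)², giving A: 15.25; B: 46.08; C: 24.37.
Overall E[X²] = 0.333333·15.25 + 0.333333·46.08 + 0.333333·24.37 = 28.5667.

28.5667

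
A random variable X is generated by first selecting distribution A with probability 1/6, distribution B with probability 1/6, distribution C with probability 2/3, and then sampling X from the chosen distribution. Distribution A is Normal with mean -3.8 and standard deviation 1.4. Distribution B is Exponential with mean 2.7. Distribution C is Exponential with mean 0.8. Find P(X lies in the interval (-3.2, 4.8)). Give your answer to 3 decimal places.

Conditional on each component, P(-3.2 < X < 4.8): A: 0.334118; B: 0.830987; C: 0.997521.
By total probability, P(-3.2 < X < 4.8) = 0.166667·0.334118 + 0.166667·0.830987 + 0.666667·0.997521 = 0.859198.

0.859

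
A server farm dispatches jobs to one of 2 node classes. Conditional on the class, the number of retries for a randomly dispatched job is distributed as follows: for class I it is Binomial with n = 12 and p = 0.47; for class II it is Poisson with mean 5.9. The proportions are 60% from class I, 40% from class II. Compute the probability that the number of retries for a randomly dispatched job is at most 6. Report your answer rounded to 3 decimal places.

Conditional on each class, P(X ≤ 6): I: 0.691104; II: 0.622361.
By total probability, P(X ≤ 6) = 0.6·0.691104 + 0.4·0.622361 = 0.663607.

0.664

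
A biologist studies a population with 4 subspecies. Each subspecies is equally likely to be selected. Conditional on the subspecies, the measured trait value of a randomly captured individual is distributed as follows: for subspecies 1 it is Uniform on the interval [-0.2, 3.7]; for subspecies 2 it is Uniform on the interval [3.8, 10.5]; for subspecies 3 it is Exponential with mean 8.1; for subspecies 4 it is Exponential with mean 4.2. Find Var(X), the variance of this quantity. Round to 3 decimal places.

Per component, 1: μ=1.75, E[X²]=4.33; 2: μ=7.15, E[X²]=54.8633; 3: μ=8.1, E[X²]=131.22; 4: μ=4.2, E[X²]=35.28.
E[X] = 0.25·1.75 + 0.25·7.15 + 0.25·8.1 + 0.25·4.2 = 5.3.
E[X²] = 0.25·4.33 + 0.25·54.8633 + 0.25·131.22 + 0.25·35.28 = 56.4233.
Var(X) = E[X²] − (E[X])² = 56.4233 − 28.09 = 28.3333.

28.333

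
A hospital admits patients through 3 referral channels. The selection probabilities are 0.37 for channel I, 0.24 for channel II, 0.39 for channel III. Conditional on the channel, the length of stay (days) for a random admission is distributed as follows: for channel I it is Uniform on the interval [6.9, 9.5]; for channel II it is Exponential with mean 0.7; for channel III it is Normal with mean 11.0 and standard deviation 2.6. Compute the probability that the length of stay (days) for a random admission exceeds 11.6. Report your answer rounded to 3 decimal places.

0.159

Conditional on each channel, P(X > 11.6): I: 0; II: 6.35507e-08; III: 0.408747.
By total probability, P(X > 11.6) = 0.37·0 + 0.24·6.35507e-08 + 0.39·0.408747 = 0.159411.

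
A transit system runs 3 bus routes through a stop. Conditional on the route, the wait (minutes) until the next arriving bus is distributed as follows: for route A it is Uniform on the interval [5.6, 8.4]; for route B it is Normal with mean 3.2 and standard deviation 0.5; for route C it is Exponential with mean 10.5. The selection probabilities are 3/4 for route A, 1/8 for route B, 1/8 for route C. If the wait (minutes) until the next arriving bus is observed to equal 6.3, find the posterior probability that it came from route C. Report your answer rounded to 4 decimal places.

Likelihoods f(6.3 | ·): A: 0.357143; B: 3.58757e-09; C: 0.0522678.
Posterior ∝ prior × likelihood. Numerator for C: 0.125·0.0522678 = 0.00653347.
Normalizing constant: 0.75·0.357143 + 0.125·3.58757e-09 + 0.125·0.0522678 = 0.274391.
P(C | observation) = 0.00653347 / 0.274391 = 0.0238108.

0.0238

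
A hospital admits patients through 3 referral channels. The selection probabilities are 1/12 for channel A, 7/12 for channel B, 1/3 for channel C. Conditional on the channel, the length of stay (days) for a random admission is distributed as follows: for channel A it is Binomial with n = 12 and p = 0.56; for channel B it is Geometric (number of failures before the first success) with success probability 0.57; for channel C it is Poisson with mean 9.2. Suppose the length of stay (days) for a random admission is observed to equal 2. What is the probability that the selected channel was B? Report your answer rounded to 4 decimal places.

0.9701

Likelihoods P(X=2 | ·): A: 0.0056292; B: 0.105393; C: 0.00427599.
Posterior ∝ prior × likelihood. Numerator for B: 0.583333·0.105393 = 0.0614793.
Normalizing constant: 0.0833333·0.0056292 + 0.583333·0.105393 + 0.333333·0.00427599 = 0.0633737.
P(B | observation) = 0.0614793 / 0.0633737 = 0.970107.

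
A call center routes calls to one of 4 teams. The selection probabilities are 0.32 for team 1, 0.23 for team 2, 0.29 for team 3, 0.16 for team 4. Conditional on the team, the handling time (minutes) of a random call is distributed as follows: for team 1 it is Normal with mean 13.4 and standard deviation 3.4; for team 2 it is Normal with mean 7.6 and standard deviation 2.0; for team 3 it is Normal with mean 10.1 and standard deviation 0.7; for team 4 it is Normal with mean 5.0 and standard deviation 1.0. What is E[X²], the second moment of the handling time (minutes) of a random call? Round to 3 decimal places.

For each component E[X²] = Var + (mean)², giving 1: 191.12; 2: 61.76; 3: 102.5; 4: 26.
Overall E[X²] = 0.32·191.12 + 0.23·61.76 + 0.29·102.5 + 0.16·26 = 109.248.

109.248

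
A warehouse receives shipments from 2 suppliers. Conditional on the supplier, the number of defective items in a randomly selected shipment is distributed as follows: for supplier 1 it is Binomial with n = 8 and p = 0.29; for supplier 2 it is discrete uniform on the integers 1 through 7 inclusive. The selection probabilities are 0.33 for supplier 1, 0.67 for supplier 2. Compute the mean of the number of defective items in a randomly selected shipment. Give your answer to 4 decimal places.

Component means — 1: 2.32; 2: 4.
E[X] = 0.33·2.32 + 0.67·4 = 3.4456.

3.4456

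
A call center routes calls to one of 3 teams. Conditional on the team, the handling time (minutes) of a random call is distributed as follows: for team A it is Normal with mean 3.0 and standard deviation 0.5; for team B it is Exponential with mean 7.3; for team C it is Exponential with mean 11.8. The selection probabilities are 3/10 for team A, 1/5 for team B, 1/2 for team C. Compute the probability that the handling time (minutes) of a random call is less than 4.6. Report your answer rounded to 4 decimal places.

Conditional on each team, P(X < 4.6): A: 0.999313; B: 0.467481; C: 0.322828.
By total probability, P(X < 4.6) = 0.3·0.999313 + 0.2·0.467481 + 0.5·0.322828 = 0.554704.

0.5547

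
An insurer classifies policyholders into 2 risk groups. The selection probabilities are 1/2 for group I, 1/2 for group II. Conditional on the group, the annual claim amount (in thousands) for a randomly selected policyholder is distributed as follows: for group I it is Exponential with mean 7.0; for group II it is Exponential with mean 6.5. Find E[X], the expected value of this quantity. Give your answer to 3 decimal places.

Component means — I: 7; II: 6.5.
E[X] = 0.5·7 + 0.5·6.5 = 6.75.

6.750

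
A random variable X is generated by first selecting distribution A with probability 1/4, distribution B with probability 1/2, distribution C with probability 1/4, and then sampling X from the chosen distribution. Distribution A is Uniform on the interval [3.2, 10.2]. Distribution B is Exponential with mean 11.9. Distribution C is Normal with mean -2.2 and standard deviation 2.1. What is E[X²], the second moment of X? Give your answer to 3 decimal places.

156.166

For each component E[X²] = Var + (mean)², giving A: 48.9733; B: 283.22; C: 9.25.
Overall E[X²] = 0.25·48.9733 + 0.5·283.22 + 0.25·9.25 = 156.166.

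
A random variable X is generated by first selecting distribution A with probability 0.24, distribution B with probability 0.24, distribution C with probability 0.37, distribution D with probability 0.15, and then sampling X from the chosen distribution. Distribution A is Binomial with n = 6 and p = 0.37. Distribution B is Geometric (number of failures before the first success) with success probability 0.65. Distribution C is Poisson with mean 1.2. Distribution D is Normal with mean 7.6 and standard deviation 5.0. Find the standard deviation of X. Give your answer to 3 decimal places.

3.183

Per component, A: μ=2.22, E[X²]=6.327; B: μ=0.538462, E[X²]=1.11834; C: μ=1.2, E[X²]=2.64; D: μ=7.6, E[X²]=82.76.
E[X] = 0.24·2.22 + 0.24·0.538462 + 0.37·1.2 + 0.15·7.6 = 2.24603.
E[X²] = 0.24·6.327 + 0.24·1.11834 + 0.37·2.64 + 0.15·82.76 = 15.1777.
Var(X) = E[X²] − (E[X])² = 15.1777 − 5.04465 = 10.133.
SD(X) = √10.133 = 3.18324.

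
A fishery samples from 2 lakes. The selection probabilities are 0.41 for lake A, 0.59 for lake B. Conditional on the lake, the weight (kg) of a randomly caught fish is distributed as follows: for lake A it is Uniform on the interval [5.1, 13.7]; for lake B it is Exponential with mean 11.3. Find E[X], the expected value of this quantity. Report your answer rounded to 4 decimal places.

10.5210

Component means — A: 9.4; B: 11.3.
E[X] = 0.41·9.4 + 0.59·11.3 = 10.521.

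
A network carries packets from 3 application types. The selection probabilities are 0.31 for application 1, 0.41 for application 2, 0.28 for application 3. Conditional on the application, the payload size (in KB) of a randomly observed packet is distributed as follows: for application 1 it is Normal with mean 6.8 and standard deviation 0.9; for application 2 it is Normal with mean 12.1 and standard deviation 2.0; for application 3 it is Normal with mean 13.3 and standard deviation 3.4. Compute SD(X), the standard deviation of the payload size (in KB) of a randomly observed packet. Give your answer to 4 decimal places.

Per component, 1: μ=6.8, E[X²]=47.05; 2: μ=12.1, E[X²]=150.41; 3: μ=13.3, E[X²]=188.45.
E[X] = 0.31·6.8 + 0.41·12.1 + 0.28·13.3 = 10.793.
E[X²] = 0.31·47.05 + 0.41·150.41 + 0.28·188.45 = 129.02.
Var(X) = E[X²] − (E[X])² = 129.02 − 116.489 = 12.5308.
SD(X) = √12.5308 = 3.53988.

3.5399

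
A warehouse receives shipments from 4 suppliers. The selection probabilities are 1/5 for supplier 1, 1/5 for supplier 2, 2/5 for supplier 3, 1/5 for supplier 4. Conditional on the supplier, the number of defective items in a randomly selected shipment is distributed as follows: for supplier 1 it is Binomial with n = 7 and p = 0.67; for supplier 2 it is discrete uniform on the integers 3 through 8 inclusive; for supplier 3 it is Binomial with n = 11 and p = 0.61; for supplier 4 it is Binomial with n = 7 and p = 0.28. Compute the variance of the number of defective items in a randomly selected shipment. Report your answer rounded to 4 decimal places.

5.2961

Per component, 1: μ=4.69, E[X²]=23.5438; 2: μ=5.5, E[X²]=33.1667; 3: μ=6.71, E[X²]=47.641; 4: μ=1.96, E[X²]=5.2528.
E[X] = 0.2·4.69 + 0.2·5.5 + 0.4·6.71 + 0.2·1.96 = 5.114.
E[X²] = 0.2·23.5438 + 0.2·33.1667 + 0.4·47.641 + 0.2·5.2528 = 31.4491.
Var(X) = E[X²] − (E[X])² = 31.4491 − 26.153 = 5.29606.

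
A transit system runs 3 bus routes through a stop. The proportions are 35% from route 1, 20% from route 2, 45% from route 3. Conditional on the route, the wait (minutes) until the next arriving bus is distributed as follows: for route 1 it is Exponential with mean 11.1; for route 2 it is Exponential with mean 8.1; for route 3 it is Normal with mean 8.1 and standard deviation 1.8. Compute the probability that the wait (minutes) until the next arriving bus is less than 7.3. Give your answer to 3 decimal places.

Conditional on each route, P(X < 7.3): 1: 0.481937; 2: 0.593932; 3: 0.328361.
By total probability, P(X < 7.3) = 0.35·0.481937 + 0.2·0.593932 + 0.45·0.328361 = 0.435226.

0.435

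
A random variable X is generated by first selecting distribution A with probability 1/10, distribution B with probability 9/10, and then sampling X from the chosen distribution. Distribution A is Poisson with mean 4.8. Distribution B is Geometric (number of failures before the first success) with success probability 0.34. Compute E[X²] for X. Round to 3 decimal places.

11.314

For each component E[X²] = Var + (mean)², giving A: 27.84; B: 9.47751.
Overall E[X²] = 0.1·27.84 + 0.9·9.47751 = 11.3138.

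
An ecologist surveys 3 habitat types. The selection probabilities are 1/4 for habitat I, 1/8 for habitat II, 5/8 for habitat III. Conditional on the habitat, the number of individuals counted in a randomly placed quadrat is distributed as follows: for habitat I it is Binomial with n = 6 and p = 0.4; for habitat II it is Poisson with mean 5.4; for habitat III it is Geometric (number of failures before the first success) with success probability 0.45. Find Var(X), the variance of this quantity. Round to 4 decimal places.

4.5941

Per component, I: μ=2.4, E[X²]=7.2; II: μ=5.4, E[X²]=34.56; III: μ=1.22222, E[X²]=4.20988.
E[X] = 0.25·2.4 + 0.125·5.4 + 0.625·1.22222 = 2.03889.
E[X²] = 0.25·7.2 + 0.125·34.56 + 0.625·4.20988 = 8.75117.
Var(X) = E[X²] − (E[X])² = 8.75117 − 4.15707 = 4.5941.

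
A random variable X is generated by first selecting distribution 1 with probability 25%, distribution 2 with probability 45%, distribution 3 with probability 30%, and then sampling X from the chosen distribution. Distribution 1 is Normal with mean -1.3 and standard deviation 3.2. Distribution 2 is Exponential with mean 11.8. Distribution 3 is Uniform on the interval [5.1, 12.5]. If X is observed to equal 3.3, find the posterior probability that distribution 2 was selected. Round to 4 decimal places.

Likelihoods f(3.3 | ·): 1: 0.0443655; 2: 0.0640712; 3: 0.
Posterior ∝ prior × likelihood. Numerator for 2: 0.45·0.0640712 = 0.028832.
Normalizing constant: 0.25·0.0443655 + 0.45·0.0640712 + 0.3·0 = 0.0399234.
P(2 | observation) = 0.028832 / 0.0399234 = 0.722184.

0.7222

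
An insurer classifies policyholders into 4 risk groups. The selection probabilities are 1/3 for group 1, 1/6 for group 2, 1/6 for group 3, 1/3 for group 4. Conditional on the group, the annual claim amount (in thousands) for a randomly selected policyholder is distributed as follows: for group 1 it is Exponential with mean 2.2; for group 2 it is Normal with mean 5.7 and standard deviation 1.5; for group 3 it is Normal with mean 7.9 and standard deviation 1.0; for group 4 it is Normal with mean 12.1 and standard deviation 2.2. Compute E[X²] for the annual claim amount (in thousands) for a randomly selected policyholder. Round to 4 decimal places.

For each component E[X²] = Var + (mean)², giving 1: 9.68; 2: 34.74; 3: 63.41; 4: 151.25.
Overall E[X²] = 0.333333·9.68 + 0.166667·34.74 + 0.166667·63.41 + 0.333333·151.25 = 70.0017.

70.0017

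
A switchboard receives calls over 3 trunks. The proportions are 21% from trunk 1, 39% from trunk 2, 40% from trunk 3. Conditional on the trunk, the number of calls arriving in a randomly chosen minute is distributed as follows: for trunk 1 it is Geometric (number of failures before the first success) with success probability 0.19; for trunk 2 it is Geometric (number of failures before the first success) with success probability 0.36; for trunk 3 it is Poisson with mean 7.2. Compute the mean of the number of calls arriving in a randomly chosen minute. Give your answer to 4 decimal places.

Component means — 1: 4.26316; 2: 1.77778; 3: 7.2.
E[X] = 0.21·4.26316 + 0.39·1.77778 + 0.4·7.2 = 4.4686.

4.4686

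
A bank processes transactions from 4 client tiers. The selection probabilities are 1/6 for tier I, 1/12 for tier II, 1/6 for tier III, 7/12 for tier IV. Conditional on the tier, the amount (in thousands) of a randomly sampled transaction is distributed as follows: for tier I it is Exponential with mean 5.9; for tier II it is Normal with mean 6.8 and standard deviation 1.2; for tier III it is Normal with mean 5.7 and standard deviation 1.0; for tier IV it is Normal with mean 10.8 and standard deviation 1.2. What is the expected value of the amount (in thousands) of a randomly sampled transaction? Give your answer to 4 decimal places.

Component means — I: 5.9; II: 6.8; III: 5.7; IV: 10.8.
E[X] = 0.166667·5.9 + 0.0833333·6.8 + 0.166667·5.7 + 0.583333·10.8 = 8.8.

8.8000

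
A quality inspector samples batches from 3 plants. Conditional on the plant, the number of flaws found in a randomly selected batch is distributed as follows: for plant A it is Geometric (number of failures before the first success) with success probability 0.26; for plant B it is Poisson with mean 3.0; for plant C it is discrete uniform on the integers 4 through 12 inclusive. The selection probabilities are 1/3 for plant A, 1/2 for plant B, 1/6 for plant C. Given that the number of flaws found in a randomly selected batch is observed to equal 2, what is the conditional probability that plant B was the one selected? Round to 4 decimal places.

0.7024

Likelihoods P(X=2 | ·): A: 0.142376; B: 0.224042; C: 0.
Posterior ∝ prior × likelihood. Numerator for B: 0.5·0.224042 = 0.112021.
Normalizing constant: 0.333333·0.142376 + 0.5·0.224042 + 0.166667·0 = 0.15948.
P(B | observation) = 0.112021 / 0.15948 = 0.702415.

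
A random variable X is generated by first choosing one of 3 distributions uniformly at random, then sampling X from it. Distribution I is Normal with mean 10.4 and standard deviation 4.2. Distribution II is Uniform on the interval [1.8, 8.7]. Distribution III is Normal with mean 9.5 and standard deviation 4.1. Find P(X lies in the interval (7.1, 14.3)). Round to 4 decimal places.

Conditional on each component, P(7.1 < X < 14.3): I: 0.607427; II: 0.231884; III: 0.599996.
By total probability, P(7.1 < X < 14.3) = 0.333333·0.607427 + 0.333333·0.231884 + 0.333333·0.599996 = 0.479769.

0.4798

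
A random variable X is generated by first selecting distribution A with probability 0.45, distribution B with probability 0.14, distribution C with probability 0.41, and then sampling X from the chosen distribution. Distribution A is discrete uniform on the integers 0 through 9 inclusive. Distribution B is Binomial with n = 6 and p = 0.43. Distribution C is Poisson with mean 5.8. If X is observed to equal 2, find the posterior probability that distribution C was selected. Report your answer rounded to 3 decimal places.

0.195

Likelihoods P(X=2 | ·): A: 0.1; B: 0.292771; C: 0.0509235.
Posterior ∝ prior × likelihood. Numerator for C: 0.41·0.0509235 = 0.0208786.
Normalizing constant: 0.45·0.1 + 0.14·0.292771 + 0.41·0.0509235 = 0.106867.
P(C | observation) = 0.0208786 / 0.106867 = 0.195371.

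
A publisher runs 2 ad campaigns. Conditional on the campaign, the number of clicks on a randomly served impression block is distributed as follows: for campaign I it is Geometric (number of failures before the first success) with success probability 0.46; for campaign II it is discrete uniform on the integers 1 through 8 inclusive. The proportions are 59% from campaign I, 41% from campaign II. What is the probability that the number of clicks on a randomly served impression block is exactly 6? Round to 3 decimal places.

Conditional on each campaign, P(X = 6): I: 0.0114057; II: 0.125.
By total probability, P(X = 6) = 0.59·0.0114057 + 0.41·0.125 = 0.0579793.

0.058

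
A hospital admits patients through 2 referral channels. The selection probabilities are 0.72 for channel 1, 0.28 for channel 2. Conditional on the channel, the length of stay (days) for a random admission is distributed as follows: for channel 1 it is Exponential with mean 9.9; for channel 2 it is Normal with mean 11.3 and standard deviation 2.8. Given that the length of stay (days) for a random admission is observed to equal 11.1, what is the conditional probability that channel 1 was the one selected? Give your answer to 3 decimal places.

Likelihoods f(11.1 | ·): 1: 0.0329176; 2: 0.142116.
Posterior ∝ prior × likelihood. Numerator for 1: 0.72·0.0329176 = 0.0237007.
Normalizing constant: 0.72·0.0329176 + 0.28·0.142116 = 0.0634933.
P(1 | observation) = 0.0237007 / 0.0634933 = 0.373279.

0.373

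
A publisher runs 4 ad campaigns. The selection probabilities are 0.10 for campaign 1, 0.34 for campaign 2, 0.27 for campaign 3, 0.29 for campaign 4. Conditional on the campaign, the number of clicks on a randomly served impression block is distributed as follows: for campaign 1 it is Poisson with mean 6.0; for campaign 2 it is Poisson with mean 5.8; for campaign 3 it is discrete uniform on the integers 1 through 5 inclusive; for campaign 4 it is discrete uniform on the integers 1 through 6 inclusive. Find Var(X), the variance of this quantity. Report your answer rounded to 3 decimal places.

5.644

Per component, 1: μ=6, E[X²]=42; 2: μ=5.8, E[X²]=39.44; 3: μ=3, E[X²]=11; 4: μ=3.5, E[X²]=15.1667.
E[X] = 0.1·6 + 0.34·5.8 + 0.27·3 + 0.29·3.5 = 4.397.
E[X²] = 0.1·42 + 0.34·39.44 + 0.27·11 + 0.29·15.1667 = 24.9779.
Var(X) = E[X²] − (E[X])² = 24.9779 − 19.3336 = 5.64432.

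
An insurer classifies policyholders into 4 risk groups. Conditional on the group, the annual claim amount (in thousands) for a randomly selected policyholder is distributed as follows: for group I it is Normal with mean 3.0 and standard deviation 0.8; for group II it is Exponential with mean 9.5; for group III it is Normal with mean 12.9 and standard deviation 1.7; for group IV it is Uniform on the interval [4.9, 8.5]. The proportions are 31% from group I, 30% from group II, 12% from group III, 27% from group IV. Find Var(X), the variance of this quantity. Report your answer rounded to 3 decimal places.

Per component, I: μ=3, E[X²]=9.64; II: μ=9.5, E[X²]=180.5; III: μ=12.9, E[X²]=169.3; IV: μ=6.7, E[X²]=45.97.
E[X] = 0.31·3 + 0.3·9.5 + 0.12·12.9 + 0.27·6.7 = 7.137.
E[X²] = 0.31·9.64 + 0.3·180.5 + 0.12·169.3 + 0.27·45.97 = 89.8663.
Var(X) = E[X²] − (E[X])² = 89.8663 − 50.9368 = 38.9295.

38.930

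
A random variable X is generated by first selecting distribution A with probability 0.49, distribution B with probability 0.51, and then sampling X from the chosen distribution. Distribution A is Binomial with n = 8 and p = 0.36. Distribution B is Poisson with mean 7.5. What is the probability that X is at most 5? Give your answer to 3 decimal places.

0.599

Conditional on each component, P(X ≤ 5): A: 0.970741; B: 0.241436.
By total probability, P(X ≤ 5) = 0.49·0.970741 + 0.51·0.241436 = 0.598795.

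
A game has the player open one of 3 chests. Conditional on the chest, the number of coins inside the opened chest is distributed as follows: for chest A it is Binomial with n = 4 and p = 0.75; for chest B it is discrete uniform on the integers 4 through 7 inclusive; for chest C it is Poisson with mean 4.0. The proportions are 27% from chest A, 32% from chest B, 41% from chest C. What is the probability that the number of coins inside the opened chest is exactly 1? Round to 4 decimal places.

0.0427

Conditional on each chest, P(X = 1): A: 0.046875; B: 0; C: 0.0732626.
By total probability, P(X = 1) = 0.27·0.046875 + 0.32·0 + 0.41·0.0732626 = 0.0426939.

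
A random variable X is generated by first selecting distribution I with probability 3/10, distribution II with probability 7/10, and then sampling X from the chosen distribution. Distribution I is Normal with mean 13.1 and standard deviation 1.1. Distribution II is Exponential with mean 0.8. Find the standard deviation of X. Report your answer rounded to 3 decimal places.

5.708

Per component, I: μ=13.1, E[X²]=172.82; II: μ=0.8, E[X²]=1.28.
E[X] = 0.3·13.1 + 0.7·0.8 = 4.49.
E[X²] = 0.3·172.82 + 0.7·1.28 = 52.742.
Var(X) = E[X²] − (E[X])² = 52.742 − 20.1601 = 32.5819.
SD(X) = √32.5819 = 5.70806.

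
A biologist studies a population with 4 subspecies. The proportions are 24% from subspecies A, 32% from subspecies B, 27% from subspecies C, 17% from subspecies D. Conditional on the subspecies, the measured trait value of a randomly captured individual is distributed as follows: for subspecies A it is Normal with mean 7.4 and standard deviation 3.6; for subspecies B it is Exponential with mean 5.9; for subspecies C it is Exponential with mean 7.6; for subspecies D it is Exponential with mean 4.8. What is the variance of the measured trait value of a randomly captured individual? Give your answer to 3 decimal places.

Per component, A: μ=7.4, E[X²]=67.72; B: μ=5.9, E[X²]=69.62; C: μ=7.6, E[X²]=115.52; D: μ=4.8, E[X²]=46.08.
E[X] = 0.24·7.4 + 0.32·5.9 + 0.27·7.6 + 0.17·4.8 = 6.532.
E[X²] = 0.24·67.72 + 0.32·69.62 + 0.27·115.52 + 0.17·46.08 = 77.5552.
Var(X) = E[X²] − (E[X])² = 77.5552 − 42.667 = 34.8882.

34.888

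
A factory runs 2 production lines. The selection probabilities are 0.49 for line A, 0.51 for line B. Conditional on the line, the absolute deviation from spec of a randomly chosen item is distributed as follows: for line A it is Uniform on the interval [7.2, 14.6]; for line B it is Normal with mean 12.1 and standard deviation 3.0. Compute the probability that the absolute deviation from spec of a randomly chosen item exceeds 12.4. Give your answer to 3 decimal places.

Conditional on each line, P(X > 12.4): A: 0.297297; B: 0.460172.
By total probability, P(X > 12.4) = 0.49·0.297297 + 0.51·0.460172 = 0.380363.

0.380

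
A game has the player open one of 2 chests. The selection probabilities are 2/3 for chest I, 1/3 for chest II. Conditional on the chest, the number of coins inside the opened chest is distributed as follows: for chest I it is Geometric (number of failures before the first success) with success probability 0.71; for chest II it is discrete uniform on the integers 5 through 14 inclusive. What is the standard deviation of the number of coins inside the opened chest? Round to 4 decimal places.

4.6370

Per component, I: μ=0.408451, E[X²]=0.742115; II: μ=9.5, E[X²]=98.5.
E[X] = 0.666667·0.408451 + 0.333333·9.5 = 3.43897.
E[X²] = 0.666667·0.742115 + 0.333333·98.5 = 33.3281.
Var(X) = E[X²] − (E[X])² = 33.3281 − 11.8265 = 21.5016.
SD(X) = √21.5016 = 4.63698.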